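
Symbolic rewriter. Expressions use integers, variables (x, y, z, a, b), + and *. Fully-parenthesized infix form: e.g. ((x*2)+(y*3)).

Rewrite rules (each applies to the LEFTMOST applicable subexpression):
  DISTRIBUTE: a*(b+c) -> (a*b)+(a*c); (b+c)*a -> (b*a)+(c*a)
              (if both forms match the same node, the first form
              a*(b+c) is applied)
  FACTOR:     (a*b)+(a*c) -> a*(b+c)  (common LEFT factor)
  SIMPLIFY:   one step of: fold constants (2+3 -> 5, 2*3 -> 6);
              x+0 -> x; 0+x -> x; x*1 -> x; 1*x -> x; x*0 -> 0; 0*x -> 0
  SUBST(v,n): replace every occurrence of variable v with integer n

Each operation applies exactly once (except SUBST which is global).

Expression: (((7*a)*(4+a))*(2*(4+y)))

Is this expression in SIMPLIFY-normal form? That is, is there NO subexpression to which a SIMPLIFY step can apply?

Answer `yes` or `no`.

Answer: yes

Derivation:
Expression: (((7*a)*(4+a))*(2*(4+y)))
Scanning for simplifiable subexpressions (pre-order)...
  at root: (((7*a)*(4+a))*(2*(4+y))) (not simplifiable)
  at L: ((7*a)*(4+a)) (not simplifiable)
  at LL: (7*a) (not simplifiable)
  at LR: (4+a) (not simplifiable)
  at R: (2*(4+y)) (not simplifiable)
  at RR: (4+y) (not simplifiable)
Result: no simplifiable subexpression found -> normal form.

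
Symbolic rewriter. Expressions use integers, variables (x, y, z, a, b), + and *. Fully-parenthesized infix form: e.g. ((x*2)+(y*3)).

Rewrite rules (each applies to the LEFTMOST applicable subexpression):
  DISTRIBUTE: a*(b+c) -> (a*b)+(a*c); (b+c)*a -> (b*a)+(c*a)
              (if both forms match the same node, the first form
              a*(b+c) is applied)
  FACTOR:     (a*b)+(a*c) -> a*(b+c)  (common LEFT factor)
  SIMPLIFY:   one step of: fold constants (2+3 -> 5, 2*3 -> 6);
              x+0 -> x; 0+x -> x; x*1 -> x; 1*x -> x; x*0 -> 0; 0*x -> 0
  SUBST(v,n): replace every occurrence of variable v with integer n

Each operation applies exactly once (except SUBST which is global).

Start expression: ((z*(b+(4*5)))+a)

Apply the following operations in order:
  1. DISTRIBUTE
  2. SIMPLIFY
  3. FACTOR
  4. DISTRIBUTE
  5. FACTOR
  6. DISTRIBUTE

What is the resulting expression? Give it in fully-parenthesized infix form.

Start: ((z*(b+(4*5)))+a)
Apply DISTRIBUTE at L (target: (z*(b+(4*5)))): ((z*(b+(4*5)))+a) -> (((z*b)+(z*(4*5)))+a)
Apply SIMPLIFY at LRR (target: (4*5)): (((z*b)+(z*(4*5)))+a) -> (((z*b)+(z*20))+a)
Apply FACTOR at L (target: ((z*b)+(z*20))): (((z*b)+(z*20))+a) -> ((z*(b+20))+a)
Apply DISTRIBUTE at L (target: (z*(b+20))): ((z*(b+20))+a) -> (((z*b)+(z*20))+a)
Apply FACTOR at L (target: ((z*b)+(z*20))): (((z*b)+(z*20))+a) -> ((z*(b+20))+a)
Apply DISTRIBUTE at L (target: (z*(b+20))): ((z*(b+20))+a) -> (((z*b)+(z*20))+a)

Answer: (((z*b)+(z*20))+a)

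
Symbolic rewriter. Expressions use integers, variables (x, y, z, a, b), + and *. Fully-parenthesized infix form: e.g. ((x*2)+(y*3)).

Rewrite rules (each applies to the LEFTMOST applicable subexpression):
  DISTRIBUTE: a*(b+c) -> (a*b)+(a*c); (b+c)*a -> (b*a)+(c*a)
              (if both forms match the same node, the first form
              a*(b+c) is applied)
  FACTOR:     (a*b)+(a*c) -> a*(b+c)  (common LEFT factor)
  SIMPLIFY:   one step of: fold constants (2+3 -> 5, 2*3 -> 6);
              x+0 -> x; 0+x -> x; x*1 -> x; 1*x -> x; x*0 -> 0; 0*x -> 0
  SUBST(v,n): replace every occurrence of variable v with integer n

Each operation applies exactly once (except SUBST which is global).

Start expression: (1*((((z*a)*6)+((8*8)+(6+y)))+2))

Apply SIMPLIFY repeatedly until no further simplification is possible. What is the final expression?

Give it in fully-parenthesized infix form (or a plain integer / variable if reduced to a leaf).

Answer: ((((z*a)*6)+(64+(6+y)))+2)

Derivation:
Start: (1*((((z*a)*6)+((8*8)+(6+y)))+2))
Step 1: at root: (1*((((z*a)*6)+((8*8)+(6+y)))+2)) -> ((((z*a)*6)+((8*8)+(6+y)))+2); overall: (1*((((z*a)*6)+((8*8)+(6+y)))+2)) -> ((((z*a)*6)+((8*8)+(6+y)))+2)
Step 2: at LRL: (8*8) -> 64; overall: ((((z*a)*6)+((8*8)+(6+y)))+2) -> ((((z*a)*6)+(64+(6+y)))+2)
Fixed point: ((((z*a)*6)+(64+(6+y)))+2)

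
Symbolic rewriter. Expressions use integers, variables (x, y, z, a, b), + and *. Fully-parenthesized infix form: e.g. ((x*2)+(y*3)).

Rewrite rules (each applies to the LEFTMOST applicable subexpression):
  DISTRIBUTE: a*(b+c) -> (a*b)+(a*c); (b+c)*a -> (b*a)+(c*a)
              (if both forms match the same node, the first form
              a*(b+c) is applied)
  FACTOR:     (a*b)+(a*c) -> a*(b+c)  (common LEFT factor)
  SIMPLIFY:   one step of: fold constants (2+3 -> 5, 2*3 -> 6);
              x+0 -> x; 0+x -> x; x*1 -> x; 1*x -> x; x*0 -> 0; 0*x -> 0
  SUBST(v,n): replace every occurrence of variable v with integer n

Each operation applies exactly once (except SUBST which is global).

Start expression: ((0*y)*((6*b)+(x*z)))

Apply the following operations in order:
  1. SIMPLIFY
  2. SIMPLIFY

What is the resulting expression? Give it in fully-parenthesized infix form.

Start: ((0*y)*((6*b)+(x*z)))
Apply SIMPLIFY at L (target: (0*y)): ((0*y)*((6*b)+(x*z))) -> (0*((6*b)+(x*z)))
Apply SIMPLIFY at root (target: (0*((6*b)+(x*z)))): (0*((6*b)+(x*z))) -> 0

Answer: 0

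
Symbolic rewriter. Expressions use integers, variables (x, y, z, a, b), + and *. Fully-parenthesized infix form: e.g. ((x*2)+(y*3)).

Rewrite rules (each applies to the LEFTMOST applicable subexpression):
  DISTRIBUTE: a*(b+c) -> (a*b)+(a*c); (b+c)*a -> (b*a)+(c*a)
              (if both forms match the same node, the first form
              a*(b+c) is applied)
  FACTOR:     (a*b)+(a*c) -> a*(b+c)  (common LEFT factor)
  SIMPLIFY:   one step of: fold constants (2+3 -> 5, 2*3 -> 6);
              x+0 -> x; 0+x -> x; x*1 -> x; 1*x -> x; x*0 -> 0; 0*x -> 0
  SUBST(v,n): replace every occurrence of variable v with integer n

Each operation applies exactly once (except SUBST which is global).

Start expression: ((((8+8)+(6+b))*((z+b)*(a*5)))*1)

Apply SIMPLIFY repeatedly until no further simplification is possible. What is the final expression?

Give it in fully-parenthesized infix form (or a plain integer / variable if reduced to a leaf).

Start: ((((8+8)+(6+b))*((z+b)*(a*5)))*1)
Step 1: at root: ((((8+8)+(6+b))*((z+b)*(a*5)))*1) -> (((8+8)+(6+b))*((z+b)*(a*5))); overall: ((((8+8)+(6+b))*((z+b)*(a*5)))*1) -> (((8+8)+(6+b))*((z+b)*(a*5)))
Step 2: at LL: (8+8) -> 16; overall: (((8+8)+(6+b))*((z+b)*(a*5))) -> ((16+(6+b))*((z+b)*(a*5)))
Fixed point: ((16+(6+b))*((z+b)*(a*5)))

Answer: ((16+(6+b))*((z+b)*(a*5)))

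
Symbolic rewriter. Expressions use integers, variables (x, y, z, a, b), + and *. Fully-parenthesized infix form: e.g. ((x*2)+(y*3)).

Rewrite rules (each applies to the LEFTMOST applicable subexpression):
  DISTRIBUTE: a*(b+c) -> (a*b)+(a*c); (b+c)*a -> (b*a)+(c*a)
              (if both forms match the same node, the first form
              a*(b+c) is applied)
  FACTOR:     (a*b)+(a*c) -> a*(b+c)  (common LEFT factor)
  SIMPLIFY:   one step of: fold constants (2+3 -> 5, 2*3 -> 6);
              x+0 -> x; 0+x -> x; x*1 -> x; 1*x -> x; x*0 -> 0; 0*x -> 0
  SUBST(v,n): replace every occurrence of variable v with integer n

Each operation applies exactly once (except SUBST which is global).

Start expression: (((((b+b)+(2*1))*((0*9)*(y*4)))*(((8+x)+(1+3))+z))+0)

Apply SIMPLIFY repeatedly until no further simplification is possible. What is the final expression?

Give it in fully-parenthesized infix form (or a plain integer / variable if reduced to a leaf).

Answer: 0

Derivation:
Start: (((((b+b)+(2*1))*((0*9)*(y*4)))*(((8+x)+(1+3))+z))+0)
Step 1: at root: (((((b+b)+(2*1))*((0*9)*(y*4)))*(((8+x)+(1+3))+z))+0) -> ((((b+b)+(2*1))*((0*9)*(y*4)))*(((8+x)+(1+3))+z)); overall: (((((b+b)+(2*1))*((0*9)*(y*4)))*(((8+x)+(1+3))+z))+0) -> ((((b+b)+(2*1))*((0*9)*(y*4)))*(((8+x)+(1+3))+z))
Step 2: at LLR: (2*1) -> 2; overall: ((((b+b)+(2*1))*((0*9)*(y*4)))*(((8+x)+(1+3))+z)) -> ((((b+b)+2)*((0*9)*(y*4)))*(((8+x)+(1+3))+z))
Step 3: at LRL: (0*9) -> 0; overall: ((((b+b)+2)*((0*9)*(y*4)))*(((8+x)+(1+3))+z)) -> ((((b+b)+2)*(0*(y*4)))*(((8+x)+(1+3))+z))
Step 4: at LR: (0*(y*4)) -> 0; overall: ((((b+b)+2)*(0*(y*4)))*(((8+x)+(1+3))+z)) -> ((((b+b)+2)*0)*(((8+x)+(1+3))+z))
Step 5: at L: (((b+b)+2)*0) -> 0; overall: ((((b+b)+2)*0)*(((8+x)+(1+3))+z)) -> (0*(((8+x)+(1+3))+z))
Step 6: at root: (0*(((8+x)+(1+3))+z)) -> 0; overall: (0*(((8+x)+(1+3))+z)) -> 0
Fixed point: 0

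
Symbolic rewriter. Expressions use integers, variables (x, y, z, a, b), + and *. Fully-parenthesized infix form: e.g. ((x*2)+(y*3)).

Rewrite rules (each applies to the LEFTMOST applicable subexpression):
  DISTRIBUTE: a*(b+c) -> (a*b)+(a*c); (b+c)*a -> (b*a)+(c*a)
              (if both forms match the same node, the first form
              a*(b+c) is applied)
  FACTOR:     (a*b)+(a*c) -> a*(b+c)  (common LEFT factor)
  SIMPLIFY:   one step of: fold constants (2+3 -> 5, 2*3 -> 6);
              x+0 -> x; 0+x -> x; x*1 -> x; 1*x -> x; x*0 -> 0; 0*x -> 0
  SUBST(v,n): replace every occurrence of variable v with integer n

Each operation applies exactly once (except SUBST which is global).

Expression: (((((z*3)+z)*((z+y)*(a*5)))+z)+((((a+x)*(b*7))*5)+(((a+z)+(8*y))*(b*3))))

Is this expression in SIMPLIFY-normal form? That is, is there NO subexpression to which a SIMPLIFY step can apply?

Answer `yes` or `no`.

Expression: (((((z*3)+z)*((z+y)*(a*5)))+z)+((((a+x)*(b*7))*5)+(((a+z)+(8*y))*(b*3))))
Scanning for simplifiable subexpressions (pre-order)...
  at root: (((((z*3)+z)*((z+y)*(a*5)))+z)+((((a+x)*(b*7))*5)+(((a+z)+(8*y))*(b*3)))) (not simplifiable)
  at L: ((((z*3)+z)*((z+y)*(a*5)))+z) (not simplifiable)
  at LL: (((z*3)+z)*((z+y)*(a*5))) (not simplifiable)
  at LLL: ((z*3)+z) (not simplifiable)
  at LLLL: (z*3) (not simplifiable)
  at LLR: ((z+y)*(a*5)) (not simplifiable)
  at LLRL: (z+y) (not simplifiable)
  at LLRR: (a*5) (not simplifiable)
  at R: ((((a+x)*(b*7))*5)+(((a+z)+(8*y))*(b*3))) (not simplifiable)
  at RL: (((a+x)*(b*7))*5) (not simplifiable)
  at RLL: ((a+x)*(b*7)) (not simplifiable)
  at RLLL: (a+x) (not simplifiable)
  at RLLR: (b*7) (not simplifiable)
  at RR: (((a+z)+(8*y))*(b*3)) (not simplifiable)
  at RRL: ((a+z)+(8*y)) (not simplifiable)
  at RRLL: (a+z) (not simplifiable)
  at RRLR: (8*y) (not simplifiable)
  at RRR: (b*3) (not simplifiable)
Result: no simplifiable subexpression found -> normal form.

Answer: yes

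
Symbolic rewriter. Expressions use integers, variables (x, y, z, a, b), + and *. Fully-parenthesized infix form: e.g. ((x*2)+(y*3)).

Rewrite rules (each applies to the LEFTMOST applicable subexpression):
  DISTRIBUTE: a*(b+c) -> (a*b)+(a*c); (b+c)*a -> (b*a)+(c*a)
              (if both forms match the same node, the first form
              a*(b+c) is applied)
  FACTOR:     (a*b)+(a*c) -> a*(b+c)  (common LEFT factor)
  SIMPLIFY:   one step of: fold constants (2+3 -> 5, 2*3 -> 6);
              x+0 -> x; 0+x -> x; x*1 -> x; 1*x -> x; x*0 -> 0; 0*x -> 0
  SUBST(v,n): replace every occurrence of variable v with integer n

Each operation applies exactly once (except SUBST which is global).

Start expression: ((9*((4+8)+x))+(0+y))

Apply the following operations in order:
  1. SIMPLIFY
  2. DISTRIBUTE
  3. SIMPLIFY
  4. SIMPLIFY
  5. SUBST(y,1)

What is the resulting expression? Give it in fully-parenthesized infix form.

Start: ((9*((4+8)+x))+(0+y))
Apply SIMPLIFY at LRL (target: (4+8)): ((9*((4+8)+x))+(0+y)) -> ((9*(12+x))+(0+y))
Apply DISTRIBUTE at L (target: (9*(12+x))): ((9*(12+x))+(0+y)) -> (((9*12)+(9*x))+(0+y))
Apply SIMPLIFY at LL (target: (9*12)): (((9*12)+(9*x))+(0+y)) -> ((108+(9*x))+(0+y))
Apply SIMPLIFY at R (target: (0+y)): ((108+(9*x))+(0+y)) -> ((108+(9*x))+y)
Apply SUBST(y,1): ((108+(9*x))+y) -> ((108+(9*x))+1)

Answer: ((108+(9*x))+1)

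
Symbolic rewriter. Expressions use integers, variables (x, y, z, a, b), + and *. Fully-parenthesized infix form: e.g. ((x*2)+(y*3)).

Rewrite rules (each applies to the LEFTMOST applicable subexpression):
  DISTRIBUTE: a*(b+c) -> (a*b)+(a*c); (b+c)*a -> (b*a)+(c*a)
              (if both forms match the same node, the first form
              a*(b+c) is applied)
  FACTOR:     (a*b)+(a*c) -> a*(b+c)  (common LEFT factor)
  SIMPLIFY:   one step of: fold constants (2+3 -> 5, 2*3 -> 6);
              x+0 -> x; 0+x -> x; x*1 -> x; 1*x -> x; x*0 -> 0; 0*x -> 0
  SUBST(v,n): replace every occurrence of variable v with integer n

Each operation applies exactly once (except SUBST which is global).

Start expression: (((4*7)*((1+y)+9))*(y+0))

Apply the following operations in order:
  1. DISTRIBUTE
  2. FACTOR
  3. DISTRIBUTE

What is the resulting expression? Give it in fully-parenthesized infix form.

Start: (((4*7)*((1+y)+9))*(y+0))
Apply DISTRIBUTE at root (target: (((4*7)*((1+y)+9))*(y+0))): (((4*7)*((1+y)+9))*(y+0)) -> ((((4*7)*((1+y)+9))*y)+(((4*7)*((1+y)+9))*0))
Apply FACTOR at root (target: ((((4*7)*((1+y)+9))*y)+(((4*7)*((1+y)+9))*0))): ((((4*7)*((1+y)+9))*y)+(((4*7)*((1+y)+9))*0)) -> (((4*7)*((1+y)+9))*(y+0))
Apply DISTRIBUTE at root (target: (((4*7)*((1+y)+9))*(y+0))): (((4*7)*((1+y)+9))*(y+0)) -> ((((4*7)*((1+y)+9))*y)+(((4*7)*((1+y)+9))*0))

Answer: ((((4*7)*((1+y)+9))*y)+(((4*7)*((1+y)+9))*0))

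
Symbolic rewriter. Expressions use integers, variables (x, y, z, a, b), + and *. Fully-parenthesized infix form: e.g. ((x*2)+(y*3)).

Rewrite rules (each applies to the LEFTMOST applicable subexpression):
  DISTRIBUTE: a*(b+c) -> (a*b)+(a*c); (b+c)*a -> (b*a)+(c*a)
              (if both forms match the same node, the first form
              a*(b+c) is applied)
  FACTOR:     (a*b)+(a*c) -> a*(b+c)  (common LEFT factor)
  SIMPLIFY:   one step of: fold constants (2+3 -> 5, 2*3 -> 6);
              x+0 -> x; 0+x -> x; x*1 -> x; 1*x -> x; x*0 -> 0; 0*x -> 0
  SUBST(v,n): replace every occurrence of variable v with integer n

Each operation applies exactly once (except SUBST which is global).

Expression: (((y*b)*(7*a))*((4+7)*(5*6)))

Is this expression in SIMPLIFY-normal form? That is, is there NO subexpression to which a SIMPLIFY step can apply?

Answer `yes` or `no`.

Expression: (((y*b)*(7*a))*((4+7)*(5*6)))
Scanning for simplifiable subexpressions (pre-order)...
  at root: (((y*b)*(7*a))*((4+7)*(5*6))) (not simplifiable)
  at L: ((y*b)*(7*a)) (not simplifiable)
  at LL: (y*b) (not simplifiable)
  at LR: (7*a) (not simplifiable)
  at R: ((4+7)*(5*6)) (not simplifiable)
  at RL: (4+7) (SIMPLIFIABLE)
  at RR: (5*6) (SIMPLIFIABLE)
Found simplifiable subexpr at path RL: (4+7)
One SIMPLIFY step would give: (((y*b)*(7*a))*(11*(5*6)))
-> NOT in normal form.

Answer: no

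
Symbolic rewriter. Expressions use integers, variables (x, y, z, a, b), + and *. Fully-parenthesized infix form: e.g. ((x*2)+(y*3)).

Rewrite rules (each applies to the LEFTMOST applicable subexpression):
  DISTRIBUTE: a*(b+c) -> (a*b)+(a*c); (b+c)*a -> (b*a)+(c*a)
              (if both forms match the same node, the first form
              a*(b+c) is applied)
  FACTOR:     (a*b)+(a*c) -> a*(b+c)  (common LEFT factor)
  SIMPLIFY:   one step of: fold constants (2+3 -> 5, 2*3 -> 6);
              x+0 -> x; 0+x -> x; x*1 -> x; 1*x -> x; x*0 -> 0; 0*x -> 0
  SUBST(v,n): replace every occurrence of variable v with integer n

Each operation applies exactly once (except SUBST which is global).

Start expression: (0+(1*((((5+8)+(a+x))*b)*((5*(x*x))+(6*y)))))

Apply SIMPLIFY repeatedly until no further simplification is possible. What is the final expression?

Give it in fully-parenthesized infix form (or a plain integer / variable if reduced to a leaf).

Start: (0+(1*((((5+8)+(a+x))*b)*((5*(x*x))+(6*y)))))
Step 1: at root: (0+(1*((((5+8)+(a+x))*b)*((5*(x*x))+(6*y))))) -> (1*((((5+8)+(a+x))*b)*((5*(x*x))+(6*y)))); overall: (0+(1*((((5+8)+(a+x))*b)*((5*(x*x))+(6*y))))) -> (1*((((5+8)+(a+x))*b)*((5*(x*x))+(6*y))))
Step 2: at root: (1*((((5+8)+(a+x))*b)*((5*(x*x))+(6*y)))) -> ((((5+8)+(a+x))*b)*((5*(x*x))+(6*y))); overall: (1*((((5+8)+(a+x))*b)*((5*(x*x))+(6*y)))) -> ((((5+8)+(a+x))*b)*((5*(x*x))+(6*y)))
Step 3: at LLL: (5+8) -> 13; overall: ((((5+8)+(a+x))*b)*((5*(x*x))+(6*y))) -> (((13+(a+x))*b)*((5*(x*x))+(6*y)))
Fixed point: (((13+(a+x))*b)*((5*(x*x))+(6*y)))

Answer: (((13+(a+x))*b)*((5*(x*x))+(6*y)))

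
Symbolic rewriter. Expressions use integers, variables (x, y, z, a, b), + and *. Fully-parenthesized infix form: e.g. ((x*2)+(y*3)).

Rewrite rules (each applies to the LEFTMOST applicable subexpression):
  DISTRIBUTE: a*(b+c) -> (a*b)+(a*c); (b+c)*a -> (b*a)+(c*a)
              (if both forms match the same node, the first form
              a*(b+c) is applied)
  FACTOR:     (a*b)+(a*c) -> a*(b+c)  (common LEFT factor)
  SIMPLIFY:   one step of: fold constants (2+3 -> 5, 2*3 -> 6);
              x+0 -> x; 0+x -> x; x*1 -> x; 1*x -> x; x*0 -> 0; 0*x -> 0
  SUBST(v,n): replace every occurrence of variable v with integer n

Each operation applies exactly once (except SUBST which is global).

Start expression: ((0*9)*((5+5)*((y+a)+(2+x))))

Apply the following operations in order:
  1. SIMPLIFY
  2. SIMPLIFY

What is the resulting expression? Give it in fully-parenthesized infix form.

Start: ((0*9)*((5+5)*((y+a)+(2+x))))
Apply SIMPLIFY at L (target: (0*9)): ((0*9)*((5+5)*((y+a)+(2+x)))) -> (0*((5+5)*((y+a)+(2+x))))
Apply SIMPLIFY at root (target: (0*((5+5)*((y+a)+(2+x))))): (0*((5+5)*((y+a)+(2+x)))) -> 0

Answer: 0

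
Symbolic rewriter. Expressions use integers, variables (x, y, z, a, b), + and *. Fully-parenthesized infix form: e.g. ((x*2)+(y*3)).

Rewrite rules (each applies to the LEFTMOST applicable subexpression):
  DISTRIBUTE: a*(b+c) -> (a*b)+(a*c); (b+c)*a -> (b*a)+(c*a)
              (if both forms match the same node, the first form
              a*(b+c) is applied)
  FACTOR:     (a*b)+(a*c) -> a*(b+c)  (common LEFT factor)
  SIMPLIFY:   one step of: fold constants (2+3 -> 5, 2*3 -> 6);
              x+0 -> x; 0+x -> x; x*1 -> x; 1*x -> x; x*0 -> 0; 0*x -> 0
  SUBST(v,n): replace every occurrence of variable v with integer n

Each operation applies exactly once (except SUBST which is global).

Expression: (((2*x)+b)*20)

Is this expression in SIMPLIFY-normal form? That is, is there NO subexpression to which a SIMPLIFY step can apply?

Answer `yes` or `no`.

Expression: (((2*x)+b)*20)
Scanning for simplifiable subexpressions (pre-order)...
  at root: (((2*x)+b)*20) (not simplifiable)
  at L: ((2*x)+b) (not simplifiable)
  at LL: (2*x) (not simplifiable)
Result: no simplifiable subexpression found -> normal form.

Answer: yes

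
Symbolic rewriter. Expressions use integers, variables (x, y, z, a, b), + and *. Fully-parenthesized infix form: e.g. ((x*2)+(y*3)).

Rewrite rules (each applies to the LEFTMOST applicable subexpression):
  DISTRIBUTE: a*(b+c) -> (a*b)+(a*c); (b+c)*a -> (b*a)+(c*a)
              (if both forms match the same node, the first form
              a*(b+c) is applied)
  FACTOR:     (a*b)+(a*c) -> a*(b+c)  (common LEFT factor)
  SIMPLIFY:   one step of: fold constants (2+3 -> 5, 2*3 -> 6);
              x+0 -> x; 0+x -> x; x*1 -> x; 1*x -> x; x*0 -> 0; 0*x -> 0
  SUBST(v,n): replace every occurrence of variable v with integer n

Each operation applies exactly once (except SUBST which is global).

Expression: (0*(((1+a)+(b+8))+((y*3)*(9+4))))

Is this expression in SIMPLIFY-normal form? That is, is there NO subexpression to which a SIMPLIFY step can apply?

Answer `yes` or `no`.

Expression: (0*(((1+a)+(b+8))+((y*3)*(9+4))))
Scanning for simplifiable subexpressions (pre-order)...
  at root: (0*(((1+a)+(b+8))+((y*3)*(9+4)))) (SIMPLIFIABLE)
  at R: (((1+a)+(b+8))+((y*3)*(9+4))) (not simplifiable)
  at RL: ((1+a)+(b+8)) (not simplifiable)
  at RLL: (1+a) (not simplifiable)
  at RLR: (b+8) (not simplifiable)
  at RR: ((y*3)*(9+4)) (not simplifiable)
  at RRL: (y*3) (not simplifiable)
  at RRR: (9+4) (SIMPLIFIABLE)
Found simplifiable subexpr at path root: (0*(((1+a)+(b+8))+((y*3)*(9+4))))
One SIMPLIFY step would give: 0
-> NOT in normal form.

Answer: no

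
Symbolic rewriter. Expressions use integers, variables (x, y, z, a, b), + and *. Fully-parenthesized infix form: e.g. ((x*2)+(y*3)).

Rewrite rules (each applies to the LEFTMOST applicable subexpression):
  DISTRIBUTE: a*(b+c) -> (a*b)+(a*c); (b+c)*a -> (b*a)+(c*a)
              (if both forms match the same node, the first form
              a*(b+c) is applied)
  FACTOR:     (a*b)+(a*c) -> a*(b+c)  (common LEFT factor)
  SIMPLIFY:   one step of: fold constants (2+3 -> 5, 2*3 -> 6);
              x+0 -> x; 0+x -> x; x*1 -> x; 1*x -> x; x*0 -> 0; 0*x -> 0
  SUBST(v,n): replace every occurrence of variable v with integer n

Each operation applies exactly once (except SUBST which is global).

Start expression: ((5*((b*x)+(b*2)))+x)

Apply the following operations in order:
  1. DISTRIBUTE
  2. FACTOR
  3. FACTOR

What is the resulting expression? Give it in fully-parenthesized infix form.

Start: ((5*((b*x)+(b*2)))+x)
Apply DISTRIBUTE at L (target: (5*((b*x)+(b*2)))): ((5*((b*x)+(b*2)))+x) -> (((5*(b*x))+(5*(b*2)))+x)
Apply FACTOR at L (target: ((5*(b*x))+(5*(b*2)))): (((5*(b*x))+(5*(b*2)))+x) -> ((5*((b*x)+(b*2)))+x)
Apply FACTOR at LR (target: ((b*x)+(b*2))): ((5*((b*x)+(b*2)))+x) -> ((5*(b*(x+2)))+x)

Answer: ((5*(b*(x+2)))+x)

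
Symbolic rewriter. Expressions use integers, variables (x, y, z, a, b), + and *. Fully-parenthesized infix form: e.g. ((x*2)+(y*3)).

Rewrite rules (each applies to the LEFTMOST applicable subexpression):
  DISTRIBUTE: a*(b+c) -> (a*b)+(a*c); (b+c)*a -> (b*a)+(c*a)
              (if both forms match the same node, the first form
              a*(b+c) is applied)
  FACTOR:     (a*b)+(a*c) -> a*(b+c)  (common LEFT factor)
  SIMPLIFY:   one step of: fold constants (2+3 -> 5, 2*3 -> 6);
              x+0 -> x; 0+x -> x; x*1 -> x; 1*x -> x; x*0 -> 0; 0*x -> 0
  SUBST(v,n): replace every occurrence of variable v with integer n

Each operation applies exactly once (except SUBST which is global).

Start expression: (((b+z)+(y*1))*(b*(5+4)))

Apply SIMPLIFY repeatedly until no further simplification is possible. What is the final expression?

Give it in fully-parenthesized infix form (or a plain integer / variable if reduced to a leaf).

Start: (((b+z)+(y*1))*(b*(5+4)))
Step 1: at LR: (y*1) -> y; overall: (((b+z)+(y*1))*(b*(5+4))) -> (((b+z)+y)*(b*(5+4)))
Step 2: at RR: (5+4) -> 9; overall: (((b+z)+y)*(b*(5+4))) -> (((b+z)+y)*(b*9))
Fixed point: (((b+z)+y)*(b*9))

Answer: (((b+z)+y)*(b*9))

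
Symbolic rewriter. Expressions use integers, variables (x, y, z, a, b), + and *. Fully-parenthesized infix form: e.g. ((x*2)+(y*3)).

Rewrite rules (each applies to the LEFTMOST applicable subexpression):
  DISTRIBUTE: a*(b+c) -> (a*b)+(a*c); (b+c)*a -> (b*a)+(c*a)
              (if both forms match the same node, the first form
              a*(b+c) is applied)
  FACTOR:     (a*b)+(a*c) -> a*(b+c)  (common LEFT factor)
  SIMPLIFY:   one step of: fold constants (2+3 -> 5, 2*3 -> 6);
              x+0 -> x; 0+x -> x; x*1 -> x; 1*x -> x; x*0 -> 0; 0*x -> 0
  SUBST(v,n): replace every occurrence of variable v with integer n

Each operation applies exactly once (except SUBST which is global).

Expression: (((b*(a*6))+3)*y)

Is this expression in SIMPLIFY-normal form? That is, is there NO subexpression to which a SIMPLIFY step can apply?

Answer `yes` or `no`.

Expression: (((b*(a*6))+3)*y)
Scanning for simplifiable subexpressions (pre-order)...
  at root: (((b*(a*6))+3)*y) (not simplifiable)
  at L: ((b*(a*6))+3) (not simplifiable)
  at LL: (b*(a*6)) (not simplifiable)
  at LLR: (a*6) (not simplifiable)
Result: no simplifiable subexpression found -> normal form.

Answer: yes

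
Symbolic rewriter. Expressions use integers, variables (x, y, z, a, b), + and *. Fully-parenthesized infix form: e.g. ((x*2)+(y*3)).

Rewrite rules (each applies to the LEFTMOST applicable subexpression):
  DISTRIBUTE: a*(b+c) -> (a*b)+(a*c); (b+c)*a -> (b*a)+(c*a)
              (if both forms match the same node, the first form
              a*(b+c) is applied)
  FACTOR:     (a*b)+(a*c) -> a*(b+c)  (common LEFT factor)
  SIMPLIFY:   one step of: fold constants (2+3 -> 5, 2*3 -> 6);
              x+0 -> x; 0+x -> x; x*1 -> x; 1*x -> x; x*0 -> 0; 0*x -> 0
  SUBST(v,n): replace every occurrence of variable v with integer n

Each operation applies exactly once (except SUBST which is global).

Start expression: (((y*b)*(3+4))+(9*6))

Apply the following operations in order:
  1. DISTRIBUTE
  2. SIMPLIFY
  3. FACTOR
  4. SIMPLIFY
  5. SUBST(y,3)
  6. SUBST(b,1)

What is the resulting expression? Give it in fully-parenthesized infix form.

Start: (((y*b)*(3+4))+(9*6))
Apply DISTRIBUTE at L (target: ((y*b)*(3+4))): (((y*b)*(3+4))+(9*6)) -> ((((y*b)*3)+((y*b)*4))+(9*6))
Apply SIMPLIFY at R (target: (9*6)): ((((y*b)*3)+((y*b)*4))+(9*6)) -> ((((y*b)*3)+((y*b)*4))+54)
Apply FACTOR at L (target: (((y*b)*3)+((y*b)*4))): ((((y*b)*3)+((y*b)*4))+54) -> (((y*b)*(3+4))+54)
Apply SIMPLIFY at LR (target: (3+4)): (((y*b)*(3+4))+54) -> (((y*b)*7)+54)
Apply SUBST(y,3): (((y*b)*7)+54) -> (((3*b)*7)+54)
Apply SUBST(b,1): (((3*b)*7)+54) -> (((3*1)*7)+54)

Answer: (((3*1)*7)+54)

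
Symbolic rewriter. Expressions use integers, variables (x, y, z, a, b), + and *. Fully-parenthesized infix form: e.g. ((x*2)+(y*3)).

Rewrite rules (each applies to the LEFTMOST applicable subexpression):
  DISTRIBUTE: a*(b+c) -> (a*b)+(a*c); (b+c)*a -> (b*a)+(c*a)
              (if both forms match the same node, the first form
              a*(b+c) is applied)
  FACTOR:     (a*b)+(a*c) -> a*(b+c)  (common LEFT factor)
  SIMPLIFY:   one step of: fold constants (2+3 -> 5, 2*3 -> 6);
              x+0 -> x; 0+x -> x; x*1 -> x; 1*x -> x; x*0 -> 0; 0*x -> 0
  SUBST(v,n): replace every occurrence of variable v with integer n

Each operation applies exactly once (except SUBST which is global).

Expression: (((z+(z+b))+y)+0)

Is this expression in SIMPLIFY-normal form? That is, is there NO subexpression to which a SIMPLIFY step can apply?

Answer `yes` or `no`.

Expression: (((z+(z+b))+y)+0)
Scanning for simplifiable subexpressions (pre-order)...
  at root: (((z+(z+b))+y)+0) (SIMPLIFIABLE)
  at L: ((z+(z+b))+y) (not simplifiable)
  at LL: (z+(z+b)) (not simplifiable)
  at LLR: (z+b) (not simplifiable)
Found simplifiable subexpr at path root: (((z+(z+b))+y)+0)
One SIMPLIFY step would give: ((z+(z+b))+y)
-> NOT in normal form.

Answer: no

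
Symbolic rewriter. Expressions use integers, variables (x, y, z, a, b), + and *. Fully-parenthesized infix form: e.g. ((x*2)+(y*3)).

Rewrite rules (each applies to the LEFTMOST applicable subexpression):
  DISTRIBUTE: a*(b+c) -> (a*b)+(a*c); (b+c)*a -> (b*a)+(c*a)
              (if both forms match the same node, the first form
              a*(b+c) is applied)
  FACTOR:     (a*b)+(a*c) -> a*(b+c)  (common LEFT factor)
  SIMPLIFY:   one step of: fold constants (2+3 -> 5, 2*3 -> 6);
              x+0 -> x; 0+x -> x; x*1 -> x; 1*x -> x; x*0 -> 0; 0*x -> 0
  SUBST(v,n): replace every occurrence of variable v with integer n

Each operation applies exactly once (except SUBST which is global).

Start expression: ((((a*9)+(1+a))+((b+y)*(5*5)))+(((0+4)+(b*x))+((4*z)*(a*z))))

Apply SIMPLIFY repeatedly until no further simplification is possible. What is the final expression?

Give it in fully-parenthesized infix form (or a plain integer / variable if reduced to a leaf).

Start: ((((a*9)+(1+a))+((b+y)*(5*5)))+(((0+4)+(b*x))+((4*z)*(a*z))))
Step 1: at LRR: (5*5) -> 25; overall: ((((a*9)+(1+a))+((b+y)*(5*5)))+(((0+4)+(b*x))+((4*z)*(a*z)))) -> ((((a*9)+(1+a))+((b+y)*25))+(((0+4)+(b*x))+((4*z)*(a*z))))
Step 2: at RLL: (0+4) -> 4; overall: ((((a*9)+(1+a))+((b+y)*25))+(((0+4)+(b*x))+((4*z)*(a*z)))) -> ((((a*9)+(1+a))+((b+y)*25))+((4+(b*x))+((4*z)*(a*z))))
Fixed point: ((((a*9)+(1+a))+((b+y)*25))+((4+(b*x))+((4*z)*(a*z))))

Answer: ((((a*9)+(1+a))+((b+y)*25))+((4+(b*x))+((4*z)*(a*z))))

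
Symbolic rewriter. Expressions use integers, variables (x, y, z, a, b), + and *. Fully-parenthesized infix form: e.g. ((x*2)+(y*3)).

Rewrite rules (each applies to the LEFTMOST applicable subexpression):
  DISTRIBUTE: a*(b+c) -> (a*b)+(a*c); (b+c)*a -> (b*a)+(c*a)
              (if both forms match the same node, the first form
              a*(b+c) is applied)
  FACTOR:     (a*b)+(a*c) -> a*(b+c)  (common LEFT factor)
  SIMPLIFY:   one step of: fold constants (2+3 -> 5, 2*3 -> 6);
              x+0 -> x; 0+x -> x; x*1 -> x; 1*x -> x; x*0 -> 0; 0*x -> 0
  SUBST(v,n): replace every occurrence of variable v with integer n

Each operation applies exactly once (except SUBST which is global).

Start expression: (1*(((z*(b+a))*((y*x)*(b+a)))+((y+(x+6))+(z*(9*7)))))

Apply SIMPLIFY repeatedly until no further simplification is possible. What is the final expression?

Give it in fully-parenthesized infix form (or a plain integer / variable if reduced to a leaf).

Start: (1*(((z*(b+a))*((y*x)*(b+a)))+((y+(x+6))+(z*(9*7)))))
Step 1: at root: (1*(((z*(b+a))*((y*x)*(b+a)))+((y+(x+6))+(z*(9*7))))) -> (((z*(b+a))*((y*x)*(b+a)))+((y+(x+6))+(z*(9*7)))); overall: (1*(((z*(b+a))*((y*x)*(b+a)))+((y+(x+6))+(z*(9*7))))) -> (((z*(b+a))*((y*x)*(b+a)))+((y+(x+6))+(z*(9*7))))
Step 2: at RRR: (9*7) -> 63; overall: (((z*(b+a))*((y*x)*(b+a)))+((y+(x+6))+(z*(9*7)))) -> (((z*(b+a))*((y*x)*(b+a)))+((y+(x+6))+(z*63)))
Fixed point: (((z*(b+a))*((y*x)*(b+a)))+((y+(x+6))+(z*63)))

Answer: (((z*(b+a))*((y*x)*(b+a)))+((y+(x+6))+(z*63)))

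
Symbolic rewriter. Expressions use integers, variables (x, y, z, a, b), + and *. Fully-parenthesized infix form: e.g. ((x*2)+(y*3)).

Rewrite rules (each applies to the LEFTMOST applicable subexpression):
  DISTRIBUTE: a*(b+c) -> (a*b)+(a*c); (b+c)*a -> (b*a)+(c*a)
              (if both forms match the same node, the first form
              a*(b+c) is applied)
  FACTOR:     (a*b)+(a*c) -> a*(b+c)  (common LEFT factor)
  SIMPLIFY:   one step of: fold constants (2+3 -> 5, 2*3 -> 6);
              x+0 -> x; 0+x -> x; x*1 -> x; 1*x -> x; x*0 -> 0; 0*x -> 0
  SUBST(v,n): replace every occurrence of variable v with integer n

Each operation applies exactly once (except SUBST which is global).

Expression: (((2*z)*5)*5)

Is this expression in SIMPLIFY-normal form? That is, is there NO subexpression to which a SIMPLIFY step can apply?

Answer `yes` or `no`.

Expression: (((2*z)*5)*5)
Scanning for simplifiable subexpressions (pre-order)...
  at root: (((2*z)*5)*5) (not simplifiable)
  at L: ((2*z)*5) (not simplifiable)
  at LL: (2*z) (not simplifiable)
Result: no simplifiable subexpression found -> normal form.

Answer: yes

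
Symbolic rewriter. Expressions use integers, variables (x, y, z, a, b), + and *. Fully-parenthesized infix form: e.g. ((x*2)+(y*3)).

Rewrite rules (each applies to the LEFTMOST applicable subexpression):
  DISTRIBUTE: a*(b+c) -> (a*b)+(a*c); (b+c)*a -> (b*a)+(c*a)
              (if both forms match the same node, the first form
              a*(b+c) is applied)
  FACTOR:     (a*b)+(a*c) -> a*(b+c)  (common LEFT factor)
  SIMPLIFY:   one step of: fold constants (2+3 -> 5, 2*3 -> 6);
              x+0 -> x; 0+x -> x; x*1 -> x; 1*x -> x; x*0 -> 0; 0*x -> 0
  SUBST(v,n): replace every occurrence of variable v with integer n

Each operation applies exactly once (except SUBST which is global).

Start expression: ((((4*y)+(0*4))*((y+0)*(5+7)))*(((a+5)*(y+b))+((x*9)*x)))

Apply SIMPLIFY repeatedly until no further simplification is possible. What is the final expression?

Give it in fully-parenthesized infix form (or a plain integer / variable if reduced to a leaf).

Start: ((((4*y)+(0*4))*((y+0)*(5+7)))*(((a+5)*(y+b))+((x*9)*x)))
Step 1: at LLR: (0*4) -> 0; overall: ((((4*y)+(0*4))*((y+0)*(5+7)))*(((a+5)*(y+b))+((x*9)*x))) -> ((((4*y)+0)*((y+0)*(5+7)))*(((a+5)*(y+b))+((x*9)*x)))
Step 2: at LL: ((4*y)+0) -> (4*y); overall: ((((4*y)+0)*((y+0)*(5+7)))*(((a+5)*(y+b))+((x*9)*x))) -> (((4*y)*((y+0)*(5+7)))*(((a+5)*(y+b))+((x*9)*x)))
Step 3: at LRL: (y+0) -> y; overall: (((4*y)*((y+0)*(5+7)))*(((a+5)*(y+b))+((x*9)*x))) -> (((4*y)*(y*(5+7)))*(((a+5)*(y+b))+((x*9)*x)))
Step 4: at LRR: (5+7) -> 12; overall: (((4*y)*(y*(5+7)))*(((a+5)*(y+b))+((x*9)*x))) -> (((4*y)*(y*12))*(((a+5)*(y+b))+((x*9)*x)))
Fixed point: (((4*y)*(y*12))*(((a+5)*(y+b))+((x*9)*x)))

Answer: (((4*y)*(y*12))*(((a+5)*(y+b))+((x*9)*x)))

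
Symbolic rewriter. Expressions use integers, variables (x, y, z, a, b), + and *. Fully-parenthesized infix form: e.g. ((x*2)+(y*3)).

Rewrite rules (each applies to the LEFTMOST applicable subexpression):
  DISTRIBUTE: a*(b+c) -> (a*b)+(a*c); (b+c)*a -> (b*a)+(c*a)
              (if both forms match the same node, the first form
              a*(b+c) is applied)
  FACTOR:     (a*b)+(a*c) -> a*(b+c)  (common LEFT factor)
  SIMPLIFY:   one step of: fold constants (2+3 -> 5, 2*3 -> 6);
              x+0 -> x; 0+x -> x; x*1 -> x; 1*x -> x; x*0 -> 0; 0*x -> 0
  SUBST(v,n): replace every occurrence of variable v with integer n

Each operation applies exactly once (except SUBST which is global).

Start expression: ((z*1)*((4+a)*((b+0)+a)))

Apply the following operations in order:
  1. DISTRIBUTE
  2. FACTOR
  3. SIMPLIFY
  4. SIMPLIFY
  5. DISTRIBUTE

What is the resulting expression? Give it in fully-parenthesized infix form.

Answer: (z*(((4+a)*b)+((4+a)*a)))

Derivation:
Start: ((z*1)*((4+a)*((b+0)+a)))
Apply DISTRIBUTE at R (target: ((4+a)*((b+0)+a))): ((z*1)*((4+a)*((b+0)+a))) -> ((z*1)*(((4+a)*(b+0))+((4+a)*a)))
Apply FACTOR at R (target: (((4+a)*(b+0))+((4+a)*a))): ((z*1)*(((4+a)*(b+0))+((4+a)*a))) -> ((z*1)*((4+a)*((b+0)+a)))
Apply SIMPLIFY at L (target: (z*1)): ((z*1)*((4+a)*((b+0)+a))) -> (z*((4+a)*((b+0)+a)))
Apply SIMPLIFY at RRL (target: (b+0)): (z*((4+a)*((b+0)+a))) -> (z*((4+a)*(b+a)))
Apply DISTRIBUTE at R (target: ((4+a)*(b+a))): (z*((4+a)*(b+a))) -> (z*(((4+a)*b)+((4+a)*a)))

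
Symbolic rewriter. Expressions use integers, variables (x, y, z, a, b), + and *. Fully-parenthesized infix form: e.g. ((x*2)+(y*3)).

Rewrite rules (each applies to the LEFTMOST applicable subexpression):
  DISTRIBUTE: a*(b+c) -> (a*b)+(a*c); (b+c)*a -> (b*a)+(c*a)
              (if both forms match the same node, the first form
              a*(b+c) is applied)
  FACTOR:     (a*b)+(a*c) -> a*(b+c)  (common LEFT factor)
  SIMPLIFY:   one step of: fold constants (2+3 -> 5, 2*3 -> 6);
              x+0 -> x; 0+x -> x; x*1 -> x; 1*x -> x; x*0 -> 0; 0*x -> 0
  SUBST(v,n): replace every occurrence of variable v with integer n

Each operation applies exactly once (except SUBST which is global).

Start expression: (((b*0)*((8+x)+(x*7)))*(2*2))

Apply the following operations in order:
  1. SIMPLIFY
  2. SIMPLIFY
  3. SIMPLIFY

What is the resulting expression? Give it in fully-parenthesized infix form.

Answer: 0

Derivation:
Start: (((b*0)*((8+x)+(x*7)))*(2*2))
Apply SIMPLIFY at LL (target: (b*0)): (((b*0)*((8+x)+(x*7)))*(2*2)) -> ((0*((8+x)+(x*7)))*(2*2))
Apply SIMPLIFY at L (target: (0*((8+x)+(x*7)))): ((0*((8+x)+(x*7)))*(2*2)) -> (0*(2*2))
Apply SIMPLIFY at root (target: (0*(2*2))): (0*(2*2)) -> 0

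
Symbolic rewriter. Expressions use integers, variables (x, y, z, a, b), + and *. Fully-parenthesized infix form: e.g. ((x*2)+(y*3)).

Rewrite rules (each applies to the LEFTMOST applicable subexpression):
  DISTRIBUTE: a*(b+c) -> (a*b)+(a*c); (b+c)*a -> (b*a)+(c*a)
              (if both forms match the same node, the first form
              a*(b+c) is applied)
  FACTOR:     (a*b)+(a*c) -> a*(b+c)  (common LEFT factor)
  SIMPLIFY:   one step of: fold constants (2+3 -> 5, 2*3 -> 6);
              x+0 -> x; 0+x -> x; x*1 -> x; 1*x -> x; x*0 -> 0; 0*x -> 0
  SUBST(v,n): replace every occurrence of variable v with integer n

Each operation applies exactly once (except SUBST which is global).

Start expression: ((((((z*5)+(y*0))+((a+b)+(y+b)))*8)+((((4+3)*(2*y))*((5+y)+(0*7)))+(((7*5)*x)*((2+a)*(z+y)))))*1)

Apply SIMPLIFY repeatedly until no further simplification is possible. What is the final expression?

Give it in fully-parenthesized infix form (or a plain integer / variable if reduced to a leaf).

Start: ((((((z*5)+(y*0))+((a+b)+(y+b)))*8)+((((4+3)*(2*y))*((5+y)+(0*7)))+(((7*5)*x)*((2+a)*(z+y)))))*1)
Step 1: at root: ((((((z*5)+(y*0))+((a+b)+(y+b)))*8)+((((4+3)*(2*y))*((5+y)+(0*7)))+(((7*5)*x)*((2+a)*(z+y)))))*1) -> (((((z*5)+(y*0))+((a+b)+(y+b)))*8)+((((4+3)*(2*y))*((5+y)+(0*7)))+(((7*5)*x)*((2+a)*(z+y))))); overall: ((((((z*5)+(y*0))+((a+b)+(y+b)))*8)+((((4+3)*(2*y))*((5+y)+(0*7)))+(((7*5)*x)*((2+a)*(z+y)))))*1) -> (((((z*5)+(y*0))+((a+b)+(y+b)))*8)+((((4+3)*(2*y))*((5+y)+(0*7)))+(((7*5)*x)*((2+a)*(z+y)))))
Step 2: at LLLR: (y*0) -> 0; overall: (((((z*5)+(y*0))+((a+b)+(y+b)))*8)+((((4+3)*(2*y))*((5+y)+(0*7)))+(((7*5)*x)*((2+a)*(z+y))))) -> (((((z*5)+0)+((a+b)+(y+b)))*8)+((((4+3)*(2*y))*((5+y)+(0*7)))+(((7*5)*x)*((2+a)*(z+y)))))
Step 3: at LLL: ((z*5)+0) -> (z*5); overall: (((((z*5)+0)+((a+b)+(y+b)))*8)+((((4+3)*(2*y))*((5+y)+(0*7)))+(((7*5)*x)*((2+a)*(z+y))))) -> ((((z*5)+((a+b)+(y+b)))*8)+((((4+3)*(2*y))*((5+y)+(0*7)))+(((7*5)*x)*((2+a)*(z+y)))))
Step 4: at RLLL: (4+3) -> 7; overall: ((((z*5)+((a+b)+(y+b)))*8)+((((4+3)*(2*y))*((5+y)+(0*7)))+(((7*5)*x)*((2+a)*(z+y))))) -> ((((z*5)+((a+b)+(y+b)))*8)+(((7*(2*y))*((5+y)+(0*7)))+(((7*5)*x)*((2+a)*(z+y)))))
Step 5: at RLRR: (0*7) -> 0; overall: ((((z*5)+((a+b)+(y+b)))*8)+(((7*(2*y))*((5+y)+(0*7)))+(((7*5)*x)*((2+a)*(z+y))))) -> ((((z*5)+((a+b)+(y+b)))*8)+(((7*(2*y))*((5+y)+0))+(((7*5)*x)*((2+a)*(z+y)))))
Step 6: at RLR: ((5+y)+0) -> (5+y); overall: ((((z*5)+((a+b)+(y+b)))*8)+(((7*(2*y))*((5+y)+0))+(((7*5)*x)*((2+a)*(z+y))))) -> ((((z*5)+((a+b)+(y+b)))*8)+(((7*(2*y))*(5+y))+(((7*5)*x)*((2+a)*(z+y)))))
Step 7: at RRLL: (7*5) -> 35; overall: ((((z*5)+((a+b)+(y+b)))*8)+(((7*(2*y))*(5+y))+(((7*5)*x)*((2+a)*(z+y))))) -> ((((z*5)+((a+b)+(y+b)))*8)+(((7*(2*y))*(5+y))+((35*x)*((2+a)*(z+y)))))
Fixed point: ((((z*5)+((a+b)+(y+b)))*8)+(((7*(2*y))*(5+y))+((35*x)*((2+a)*(z+y)))))

Answer: ((((z*5)+((a+b)+(y+b)))*8)+(((7*(2*y))*(5+y))+((35*x)*((2+a)*(z+y)))))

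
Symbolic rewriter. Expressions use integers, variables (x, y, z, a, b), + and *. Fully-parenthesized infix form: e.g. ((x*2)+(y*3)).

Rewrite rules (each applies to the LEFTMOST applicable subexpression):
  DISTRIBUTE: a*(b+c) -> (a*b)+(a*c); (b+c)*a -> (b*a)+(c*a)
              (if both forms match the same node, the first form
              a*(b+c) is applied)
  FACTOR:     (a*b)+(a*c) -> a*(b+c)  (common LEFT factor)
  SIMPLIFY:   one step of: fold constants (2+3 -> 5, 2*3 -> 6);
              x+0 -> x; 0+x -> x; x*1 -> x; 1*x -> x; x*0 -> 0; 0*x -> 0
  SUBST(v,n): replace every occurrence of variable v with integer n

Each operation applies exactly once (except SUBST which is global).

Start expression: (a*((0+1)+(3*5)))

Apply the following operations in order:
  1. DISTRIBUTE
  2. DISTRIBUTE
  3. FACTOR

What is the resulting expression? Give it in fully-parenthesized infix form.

Start: (a*((0+1)+(3*5)))
Apply DISTRIBUTE at root (target: (a*((0+1)+(3*5)))): (a*((0+1)+(3*5))) -> ((a*(0+1))+(a*(3*5)))
Apply DISTRIBUTE at L (target: (a*(0+1))): ((a*(0+1))+(a*(3*5))) -> (((a*0)+(a*1))+(a*(3*5)))
Apply FACTOR at L (target: ((a*0)+(a*1))): (((a*0)+(a*1))+(a*(3*5))) -> ((a*(0+1))+(a*(3*5)))

Answer: ((a*(0+1))+(a*(3*5)))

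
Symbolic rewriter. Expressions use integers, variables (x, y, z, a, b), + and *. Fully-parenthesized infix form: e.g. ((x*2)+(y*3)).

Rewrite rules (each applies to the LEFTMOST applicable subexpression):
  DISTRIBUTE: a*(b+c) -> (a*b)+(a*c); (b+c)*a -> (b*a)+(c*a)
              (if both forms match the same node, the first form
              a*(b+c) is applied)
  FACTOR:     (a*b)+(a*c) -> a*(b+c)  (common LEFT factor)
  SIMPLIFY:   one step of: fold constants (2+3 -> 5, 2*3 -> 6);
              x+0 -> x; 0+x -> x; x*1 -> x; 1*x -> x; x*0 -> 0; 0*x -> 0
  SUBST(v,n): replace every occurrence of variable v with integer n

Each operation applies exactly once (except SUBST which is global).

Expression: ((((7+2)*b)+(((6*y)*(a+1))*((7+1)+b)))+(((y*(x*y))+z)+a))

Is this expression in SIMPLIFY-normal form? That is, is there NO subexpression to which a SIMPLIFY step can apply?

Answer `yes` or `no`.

Answer: no

Derivation:
Expression: ((((7+2)*b)+(((6*y)*(a+1))*((7+1)+b)))+(((y*(x*y))+z)+a))
Scanning for simplifiable subexpressions (pre-order)...
  at root: ((((7+2)*b)+(((6*y)*(a+1))*((7+1)+b)))+(((y*(x*y))+z)+a)) (not simplifiable)
  at L: (((7+2)*b)+(((6*y)*(a+1))*((7+1)+b))) (not simplifiable)
  at LL: ((7+2)*b) (not simplifiable)
  at LLL: (7+2) (SIMPLIFIABLE)
  at LR: (((6*y)*(a+1))*((7+1)+b)) (not simplifiable)
  at LRL: ((6*y)*(a+1)) (not simplifiable)
  at LRLL: (6*y) (not simplifiable)
  at LRLR: (a+1) (not simplifiable)
  at LRR: ((7+1)+b) (not simplifiable)
  at LRRL: (7+1) (SIMPLIFIABLE)
  at R: (((y*(x*y))+z)+a) (not simplifiable)
  at RL: ((y*(x*y))+z) (not simplifiable)
  at RLL: (y*(x*y)) (not simplifiable)
  at RLLR: (x*y) (not simplifiable)
Found simplifiable subexpr at path LLL: (7+2)
One SIMPLIFY step would give: (((9*b)+(((6*y)*(a+1))*((7+1)+b)))+(((y*(x*y))+z)+a))
-> NOT in normal form.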